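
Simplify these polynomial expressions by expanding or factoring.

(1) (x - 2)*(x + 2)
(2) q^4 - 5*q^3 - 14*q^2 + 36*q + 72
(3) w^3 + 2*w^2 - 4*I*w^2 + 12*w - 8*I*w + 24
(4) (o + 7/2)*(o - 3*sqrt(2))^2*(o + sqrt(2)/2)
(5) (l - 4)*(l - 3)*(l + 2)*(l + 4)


(1) = x^2 - 4
(2) = (q - 6)*(q - 3)*(q + 2)^2
(3) = (w + 2)*(w - 6*I)*(w + 2*I)
(4) = o^4 - 11*sqrt(2)*o^3/2 + 7*o^3/2 - 77*sqrt(2)*o^2/4 + 12*o^2 + 9*sqrt(2)*o + 42*o + 63*sqrt(2)/2
(5) = l^4 - l^3 - 22*l^2 + 16*l + 96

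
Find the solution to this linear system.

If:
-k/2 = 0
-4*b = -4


Then:
b = 1
k = 0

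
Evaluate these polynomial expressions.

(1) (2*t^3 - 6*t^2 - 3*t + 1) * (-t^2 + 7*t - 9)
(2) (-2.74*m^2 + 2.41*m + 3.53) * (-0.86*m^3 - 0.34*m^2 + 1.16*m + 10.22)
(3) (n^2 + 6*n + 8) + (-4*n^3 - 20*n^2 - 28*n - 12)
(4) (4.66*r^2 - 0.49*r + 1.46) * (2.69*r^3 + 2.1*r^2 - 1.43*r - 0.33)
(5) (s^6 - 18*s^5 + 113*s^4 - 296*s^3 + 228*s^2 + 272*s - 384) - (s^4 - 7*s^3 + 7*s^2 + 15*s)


(1) = -2*t^5 + 20*t^4 - 57*t^3 + 32*t^2 + 34*t - 9
(2) = 2.3564*m^5 - 1.141*m^4 - 7.0336*m^3 - 26.4074*m^2 + 28.725*m + 36.0766
(3) = -4*n^3 - 19*n^2 - 22*n - 4
(4) = 12.5354*r^5 + 8.4679*r^4 - 3.7654*r^3 + 2.2289*r^2 - 1.9261*r - 0.4818
(5) = s^6 - 18*s^5 + 112*s^4 - 289*s^3 + 221*s^2 + 257*s - 384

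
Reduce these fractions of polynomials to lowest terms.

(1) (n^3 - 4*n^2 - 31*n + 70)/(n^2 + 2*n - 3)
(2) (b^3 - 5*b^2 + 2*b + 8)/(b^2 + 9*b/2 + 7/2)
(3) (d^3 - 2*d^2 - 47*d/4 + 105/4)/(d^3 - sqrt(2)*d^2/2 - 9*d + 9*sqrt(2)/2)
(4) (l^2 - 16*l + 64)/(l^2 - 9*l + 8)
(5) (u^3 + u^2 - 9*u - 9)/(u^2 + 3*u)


(1) = (n^3 - 4*n^2 - 31*n + 70)/(n^2 + 2*n - 3)
(2) = (2*b^2 - 12*b + 16)/(2*b + 7)
(3) = (8*d^2 + 8*d - 70)/(8*d^2 + d*(24 - 4*sqrt(2)) - 12*sqrt(2))
(4) = (l - 8)/(l - 1)
(5) = (u^2 - 2*u - 3)/u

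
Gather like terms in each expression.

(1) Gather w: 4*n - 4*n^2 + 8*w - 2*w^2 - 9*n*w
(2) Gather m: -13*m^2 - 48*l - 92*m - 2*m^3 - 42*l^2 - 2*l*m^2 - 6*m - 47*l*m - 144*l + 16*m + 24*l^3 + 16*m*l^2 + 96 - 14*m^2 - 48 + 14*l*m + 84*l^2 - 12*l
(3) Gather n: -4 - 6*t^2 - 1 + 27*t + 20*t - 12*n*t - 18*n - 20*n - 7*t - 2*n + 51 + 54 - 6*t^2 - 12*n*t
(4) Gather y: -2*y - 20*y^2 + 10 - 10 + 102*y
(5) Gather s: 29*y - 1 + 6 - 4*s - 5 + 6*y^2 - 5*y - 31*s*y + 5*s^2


(1) = -4*n^2 + 4*n - 2*w^2 + w*(8 - 9*n)
(2) = 24*l^3 + 42*l^2 - 204*l - 2*m^3 + m^2*(-2*l - 27) + m*(16*l^2 - 33*l - 82) + 48
(3) = n*(-24*t - 40) - 12*t^2 + 40*t + 100
(4) = -20*y^2 + 100*y
(5) = 5*s^2 + s*(-31*y - 4) + 6*y^2 + 24*y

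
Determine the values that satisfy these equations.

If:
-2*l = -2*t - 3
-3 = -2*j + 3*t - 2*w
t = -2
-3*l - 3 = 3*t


Then:
No Solution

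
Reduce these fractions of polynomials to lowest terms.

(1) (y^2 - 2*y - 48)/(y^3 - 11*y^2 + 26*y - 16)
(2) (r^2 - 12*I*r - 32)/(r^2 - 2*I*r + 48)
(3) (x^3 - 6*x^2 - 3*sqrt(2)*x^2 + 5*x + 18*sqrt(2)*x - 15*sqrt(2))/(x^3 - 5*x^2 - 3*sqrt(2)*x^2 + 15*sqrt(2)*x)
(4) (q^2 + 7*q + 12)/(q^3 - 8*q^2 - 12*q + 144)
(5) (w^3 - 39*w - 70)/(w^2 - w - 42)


(1) = (y + 6)/(y^2 - 3*y + 2)
(2) = (r - 4*I)/(r + 6*I)
(3) = (x - 1)/x
(4) = (q + 3)/(q^2 - 12*q + 36)
(5) = (w^2 + 7*w + 10)/(w + 6)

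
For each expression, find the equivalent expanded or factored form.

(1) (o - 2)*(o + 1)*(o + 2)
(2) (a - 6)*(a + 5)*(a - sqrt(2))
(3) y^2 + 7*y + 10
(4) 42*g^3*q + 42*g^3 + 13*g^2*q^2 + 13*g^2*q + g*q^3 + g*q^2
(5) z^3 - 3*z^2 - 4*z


(1) = o^3 + o^2 - 4*o - 4
(2) = a^3 - sqrt(2)*a^2 - a^2 - 30*a + sqrt(2)*a + 30*sqrt(2)
(3) = (y + 2)*(y + 5)
(4) = (6*g + q)*(7*g + q)*(g*q + g)
(5) = z*(z - 4)*(z + 1)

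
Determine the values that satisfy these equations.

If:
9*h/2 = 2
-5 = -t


Then:
h = 4/9
t = 5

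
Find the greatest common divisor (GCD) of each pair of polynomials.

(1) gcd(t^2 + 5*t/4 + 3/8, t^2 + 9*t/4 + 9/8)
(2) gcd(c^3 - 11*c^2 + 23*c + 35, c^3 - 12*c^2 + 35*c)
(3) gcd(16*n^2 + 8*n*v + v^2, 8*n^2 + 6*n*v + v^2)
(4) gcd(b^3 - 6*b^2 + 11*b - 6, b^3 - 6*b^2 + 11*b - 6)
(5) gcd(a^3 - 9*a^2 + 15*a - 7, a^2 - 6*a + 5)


(1) = gcd((t + 1/2)*(t + 3/4), (t + 3/4)*(t + 3/2)) = t + 3/4
(2) = gcd((c - 7)*(c - 5)*(c + 1), c*(c - 7)*(c - 5)) = c^2 - 12*c + 35
(3) = gcd((4*n + v)^2, (2*n + v)*(4*n + v)) = 4*n + v
(4) = gcd((b - 3)*(b - 2)*(b - 1), (b - 3)*(b - 2)*(b - 1)) = b^3 - 6*b^2 + 11*b - 6
(5) = gcd((a - 7)*(a - 1)^2, (a - 5)*(a - 1)) = a - 1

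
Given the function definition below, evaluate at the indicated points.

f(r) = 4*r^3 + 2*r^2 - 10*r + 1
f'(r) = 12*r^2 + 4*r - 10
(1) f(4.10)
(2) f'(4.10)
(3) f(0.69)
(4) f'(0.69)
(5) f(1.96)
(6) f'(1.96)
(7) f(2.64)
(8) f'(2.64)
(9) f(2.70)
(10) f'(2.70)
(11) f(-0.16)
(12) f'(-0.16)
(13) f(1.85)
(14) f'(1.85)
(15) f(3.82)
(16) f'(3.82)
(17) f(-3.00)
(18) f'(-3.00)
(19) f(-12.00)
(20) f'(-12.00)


(1) = 269.30
(2) = 208.12
(3) = -3.63
(4) = -1.53
(5) = 19.20
(6) = 43.94
(7) = 62.14
(8) = 84.20
(9) = 67.31
(10) = 88.28
(11) = 2.63
(12) = -10.33
(13) = 14.67
(14) = 38.47
(15) = 214.96
(16) = 180.39
(17) = -59.00
(18) = 86.00
(19) = -6503.00
(20) = 1670.00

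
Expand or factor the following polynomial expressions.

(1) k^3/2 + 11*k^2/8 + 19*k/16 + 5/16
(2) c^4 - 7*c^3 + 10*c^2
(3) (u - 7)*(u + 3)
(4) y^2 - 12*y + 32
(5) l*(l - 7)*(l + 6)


(1) = (k/2 + 1/4)*(k + 1)*(k + 5/4)
(2) = c^2*(c - 5)*(c - 2)
(3) = u^2 - 4*u - 21
(4) = (y - 8)*(y - 4)
(5) = l^3 - l^2 - 42*l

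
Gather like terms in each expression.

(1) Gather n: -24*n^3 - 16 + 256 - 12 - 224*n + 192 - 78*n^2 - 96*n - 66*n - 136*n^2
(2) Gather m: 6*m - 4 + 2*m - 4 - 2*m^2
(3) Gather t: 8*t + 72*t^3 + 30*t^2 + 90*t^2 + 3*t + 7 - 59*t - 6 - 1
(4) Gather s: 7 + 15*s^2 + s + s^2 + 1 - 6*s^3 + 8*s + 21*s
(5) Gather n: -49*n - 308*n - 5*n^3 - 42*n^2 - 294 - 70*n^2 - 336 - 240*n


(1) = -24*n^3 - 214*n^2 - 386*n + 420
(2) = -2*m^2 + 8*m - 8
(3) = 72*t^3 + 120*t^2 - 48*t
(4) = -6*s^3 + 16*s^2 + 30*s + 8
(5) = -5*n^3 - 112*n^2 - 597*n - 630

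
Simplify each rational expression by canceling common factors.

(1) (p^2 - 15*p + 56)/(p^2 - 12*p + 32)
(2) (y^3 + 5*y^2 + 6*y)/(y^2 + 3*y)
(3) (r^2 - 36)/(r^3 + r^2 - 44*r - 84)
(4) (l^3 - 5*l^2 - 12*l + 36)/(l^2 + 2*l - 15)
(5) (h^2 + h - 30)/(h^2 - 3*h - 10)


(1) = (p - 7)/(p - 4)
(2) = y + 2
(3) = (r - 6)/(r^2 - 5*r - 14)
(4) = (l^3 - 5*l^2 - 12*l + 36)/(l^2 + 2*l - 15)
(5) = (h + 6)/(h + 2)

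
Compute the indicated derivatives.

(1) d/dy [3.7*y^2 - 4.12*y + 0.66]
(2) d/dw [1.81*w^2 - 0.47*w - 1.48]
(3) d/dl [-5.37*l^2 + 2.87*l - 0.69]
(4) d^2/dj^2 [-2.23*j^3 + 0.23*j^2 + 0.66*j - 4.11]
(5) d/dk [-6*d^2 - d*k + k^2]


(1) = 7.4*y - 4.12
(2) = 3.62*w - 0.47
(3) = 2.87 - 10.74*l
(4) = 0.46 - 13.38*j
(5) = -d + 2*k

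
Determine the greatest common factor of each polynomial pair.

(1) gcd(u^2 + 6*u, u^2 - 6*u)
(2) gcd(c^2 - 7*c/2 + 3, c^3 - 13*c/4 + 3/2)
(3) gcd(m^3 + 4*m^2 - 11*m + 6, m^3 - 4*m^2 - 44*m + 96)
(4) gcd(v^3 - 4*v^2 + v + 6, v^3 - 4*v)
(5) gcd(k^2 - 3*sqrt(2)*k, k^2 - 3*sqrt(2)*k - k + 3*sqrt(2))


(1) = gcd(u*(u + 6), u*(u - 6)) = u
(2) = gcd((c - 2)*(c - 3/2), (c - 3/2)*(c - 1/2)*(c + 2)) = c - 3/2
(3) = gcd((m - 1)^2*(m + 6), (m - 8)*(m - 2)*(m + 6)) = m + 6
(4) = gcd((v - 3)*(v - 2)*(v + 1), v*(v - 2)*(v + 2)) = v - 2
(5) = k - 3*sqrt(2)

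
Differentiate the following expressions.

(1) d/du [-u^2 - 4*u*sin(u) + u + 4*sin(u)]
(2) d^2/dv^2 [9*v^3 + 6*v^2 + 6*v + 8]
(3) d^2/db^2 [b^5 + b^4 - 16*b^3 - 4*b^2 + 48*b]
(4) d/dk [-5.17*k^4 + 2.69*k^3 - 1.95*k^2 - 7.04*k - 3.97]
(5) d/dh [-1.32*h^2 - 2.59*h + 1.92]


(1) = -4*u*cos(u) - 2*u + 4*sqrt(2)*cos(u + pi/4) + 1
(2) = 54*v + 12
(3) = 20*b^3 + 12*b^2 - 96*b - 8
(4) = -20.68*k^3 + 8.07*k^2 - 3.9*k - 7.04
(5) = -2.64*h - 2.59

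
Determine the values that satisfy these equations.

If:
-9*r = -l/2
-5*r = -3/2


Then:
l = 27/5
r = 3/10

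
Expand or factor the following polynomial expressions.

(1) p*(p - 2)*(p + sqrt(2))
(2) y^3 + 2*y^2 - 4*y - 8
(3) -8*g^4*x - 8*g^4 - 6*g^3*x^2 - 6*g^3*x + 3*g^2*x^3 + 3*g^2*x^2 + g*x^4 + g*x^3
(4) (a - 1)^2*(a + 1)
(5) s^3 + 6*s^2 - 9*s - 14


(1) = p^3 - 2*p^2 + sqrt(2)*p^2 - 2*sqrt(2)*p
(2) = (y - 2)*(y + 2)^2
(3) = (-2*g + x)*(g + x)*(4*g + x)*(g*x + g)
(4) = a^3 - a^2 - a + 1
(5) = (s - 2)*(s + 1)*(s + 7)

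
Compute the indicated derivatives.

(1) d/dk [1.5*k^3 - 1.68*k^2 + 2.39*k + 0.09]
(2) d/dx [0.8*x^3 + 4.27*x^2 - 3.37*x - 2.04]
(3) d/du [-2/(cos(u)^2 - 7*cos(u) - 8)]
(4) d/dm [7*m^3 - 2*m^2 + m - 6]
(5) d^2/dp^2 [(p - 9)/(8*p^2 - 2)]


(1) = 4.5*k^2 - 3.36*k + 2.39
(2) = 2.4*x^2 + 8.54*x - 3.37
(3) = 2*(7 - 2*cos(u))*sin(u)/(sin(u)^2 + 7*cos(u) + 7)^2
(4) = 21*m^2 - 4*m + 1
(5) = 4*(16*p^2*(p - 9) + 3*(3 - p)*(4*p^2 - 1))/(4*p^2 - 1)^3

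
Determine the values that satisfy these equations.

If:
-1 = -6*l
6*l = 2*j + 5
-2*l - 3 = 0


Then:
No Solution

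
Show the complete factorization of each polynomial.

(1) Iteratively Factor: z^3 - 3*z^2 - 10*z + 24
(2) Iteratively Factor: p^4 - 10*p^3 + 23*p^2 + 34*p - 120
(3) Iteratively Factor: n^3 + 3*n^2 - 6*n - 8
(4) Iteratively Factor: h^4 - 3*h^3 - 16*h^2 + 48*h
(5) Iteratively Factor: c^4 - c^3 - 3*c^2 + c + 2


(1) = (z - 4)*(z^2 + z - 6) = (z - 4)*(z + 3)*(z - 2)
(2) = (p + 2)*(p^3 - 12*p^2 + 47*p - 60) = (p - 5)*(p + 2)*(p^2 - 7*p + 12) = (p - 5)*(p - 3)*(p + 2)*(p - 4)
(3) = (n + 4)*(n^2 - n - 2) = (n + 1)*(n + 4)*(n - 2)
(4) = (h + 4)*(h^3 - 7*h^2 + 12*h) = (h - 4)*(h + 4)*(h^2 - 3*h) = (h - 4)*(h - 3)*(h + 4)*(h)
(5) = (c - 2)*(c^3 + c^2 - c - 1) = (c - 2)*(c - 1)*(c^2 + 2*c + 1) = (c - 2)*(c - 1)*(c + 1)*(c + 1)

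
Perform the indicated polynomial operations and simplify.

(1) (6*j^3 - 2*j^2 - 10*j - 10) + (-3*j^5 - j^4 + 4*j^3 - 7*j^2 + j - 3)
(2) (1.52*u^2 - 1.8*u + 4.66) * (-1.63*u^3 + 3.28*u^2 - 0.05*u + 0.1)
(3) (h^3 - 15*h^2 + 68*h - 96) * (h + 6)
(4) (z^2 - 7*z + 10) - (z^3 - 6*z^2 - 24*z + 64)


(1) = -3*j^5 - j^4 + 10*j^3 - 9*j^2 - 9*j - 13
(2) = -2.4776*u^5 + 7.9196*u^4 - 13.5758*u^3 + 15.5268*u^2 - 0.413*u + 0.466
(3) = h^4 - 9*h^3 - 22*h^2 + 312*h - 576
(4) = -z^3 + 7*z^2 + 17*z - 54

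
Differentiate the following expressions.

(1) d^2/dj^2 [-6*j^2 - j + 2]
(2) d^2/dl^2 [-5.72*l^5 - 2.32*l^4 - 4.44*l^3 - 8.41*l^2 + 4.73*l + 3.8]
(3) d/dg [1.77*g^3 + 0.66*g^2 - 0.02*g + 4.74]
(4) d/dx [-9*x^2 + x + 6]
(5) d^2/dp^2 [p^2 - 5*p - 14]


(1) = -12
(2) = -114.4*l^3 - 27.84*l^2 - 26.64*l - 16.82
(3) = 5.31*g^2 + 1.32*g - 0.02
(4) = 1 - 18*x
(5) = 2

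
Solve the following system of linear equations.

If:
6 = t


Then:
t = 6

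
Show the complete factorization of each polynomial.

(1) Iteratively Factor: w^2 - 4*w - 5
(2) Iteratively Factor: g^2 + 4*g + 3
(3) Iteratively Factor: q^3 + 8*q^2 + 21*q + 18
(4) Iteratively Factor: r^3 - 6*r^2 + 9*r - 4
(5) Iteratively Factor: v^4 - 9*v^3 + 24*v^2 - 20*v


(1) = (w + 1)*(w - 5)
(2) = (g + 3)*(g + 1)
(3) = (q + 3)*(q^2 + 5*q + 6) = (q + 2)*(q + 3)*(q + 3)
(4) = (r - 1)*(r^2 - 5*r + 4) = (r - 1)^2*(r - 4)
(5) = (v)*(v^3 - 9*v^2 + 24*v - 20) = v*(v - 2)*(v^2 - 7*v + 10) = v*(v - 5)*(v - 2)*(v - 2)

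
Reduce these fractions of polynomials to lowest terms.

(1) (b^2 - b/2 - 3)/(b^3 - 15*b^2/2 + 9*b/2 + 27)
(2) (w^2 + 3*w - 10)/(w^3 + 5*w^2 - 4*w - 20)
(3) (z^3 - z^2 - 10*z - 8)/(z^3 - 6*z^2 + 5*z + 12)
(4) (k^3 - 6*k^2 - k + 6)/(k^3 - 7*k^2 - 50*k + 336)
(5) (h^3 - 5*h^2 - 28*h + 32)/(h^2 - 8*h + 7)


(1) = (b - 2)/(b^2 - 9*b + 18)
(2) = 1/(w + 2)
(3) = (z + 2)/(z - 3)
(4) = (k^2 - 1)/(k^2 - k - 56)
(5) = (h^2 - 4*h - 32)/(h - 7)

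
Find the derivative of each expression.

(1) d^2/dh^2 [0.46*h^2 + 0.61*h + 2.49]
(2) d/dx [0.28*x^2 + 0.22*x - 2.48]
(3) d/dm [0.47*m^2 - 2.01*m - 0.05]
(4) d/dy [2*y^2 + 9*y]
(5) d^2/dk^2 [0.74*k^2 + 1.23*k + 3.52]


(1) = 0.920000000000000
(2) = 0.56*x + 0.22
(3) = 0.94*m - 2.01
(4) = 4*y + 9
(5) = 1.48000000000000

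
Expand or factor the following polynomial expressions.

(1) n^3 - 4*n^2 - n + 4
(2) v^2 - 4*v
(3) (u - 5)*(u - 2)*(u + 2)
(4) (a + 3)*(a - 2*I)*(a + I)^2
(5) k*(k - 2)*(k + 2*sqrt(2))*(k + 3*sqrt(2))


(1) = (n - 4)*(n - 1)*(n + 1)
(2) = v*(v - 4)
(3) = u^3 - 5*u^2 - 4*u + 20
(4) = a^4 + 3*a^3 + 3*a^2 + 9*a + 2*I*a + 6*I
(5) = k^4 - 2*k^3 + 5*sqrt(2)*k^3 - 10*sqrt(2)*k^2 + 12*k^2 - 24*k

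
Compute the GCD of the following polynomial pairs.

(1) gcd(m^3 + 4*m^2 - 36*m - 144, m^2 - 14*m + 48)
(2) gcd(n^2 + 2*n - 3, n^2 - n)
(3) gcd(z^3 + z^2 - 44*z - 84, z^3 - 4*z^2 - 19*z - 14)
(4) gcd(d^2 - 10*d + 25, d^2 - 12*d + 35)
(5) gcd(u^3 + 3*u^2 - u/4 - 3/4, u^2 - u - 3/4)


(1) = gcd((m - 6)*(m + 4)*(m + 6), (m - 8)*(m - 6)) = m - 6
(2) = n - 1
(3) = z^2 - 5*z - 14
(4) = gcd((d - 5)^2, (d - 7)*(d - 5)) = d - 5
(5) = gcd((u - 1/2)*(u + 1/2)*(u + 3), (u - 3/2)*(u + 1/2)) = u + 1/2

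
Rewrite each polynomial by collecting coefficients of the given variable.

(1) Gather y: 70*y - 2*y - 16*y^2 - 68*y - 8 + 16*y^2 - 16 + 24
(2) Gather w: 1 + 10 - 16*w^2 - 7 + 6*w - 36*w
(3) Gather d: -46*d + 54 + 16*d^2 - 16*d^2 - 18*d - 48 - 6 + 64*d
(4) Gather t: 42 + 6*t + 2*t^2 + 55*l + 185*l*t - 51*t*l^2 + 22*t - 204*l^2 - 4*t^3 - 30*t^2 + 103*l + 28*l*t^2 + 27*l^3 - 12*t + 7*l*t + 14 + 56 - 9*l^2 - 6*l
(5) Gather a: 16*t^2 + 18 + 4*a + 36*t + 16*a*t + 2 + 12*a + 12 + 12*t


(1) = 0
(2) = -16*w^2 - 30*w + 4
(3) = 0
(4) = 27*l^3 - 213*l^2 + 152*l - 4*t^3 + t^2*(28*l - 28) + t*(-51*l^2 + 192*l + 16) + 112
(5) = a*(16*t + 16) + 16*t^2 + 48*t + 32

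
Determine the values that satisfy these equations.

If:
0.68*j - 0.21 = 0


Then:
j = 0.31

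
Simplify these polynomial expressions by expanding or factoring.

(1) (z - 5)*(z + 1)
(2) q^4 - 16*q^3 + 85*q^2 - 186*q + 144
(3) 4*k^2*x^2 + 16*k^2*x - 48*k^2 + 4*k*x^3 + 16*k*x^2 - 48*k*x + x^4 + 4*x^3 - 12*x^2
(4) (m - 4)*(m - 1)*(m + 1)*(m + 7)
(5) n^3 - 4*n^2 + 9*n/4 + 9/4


(1) = z^2 - 4*z - 5
(2) = (q - 8)*(q - 3)^2*(q - 2)
(3) = (2*k + x)^2*(x - 2)*(x + 6)
(4) = m^4 + 3*m^3 - 29*m^2 - 3*m + 28
(5) = (n - 3)*(n - 3/2)*(n + 1/2)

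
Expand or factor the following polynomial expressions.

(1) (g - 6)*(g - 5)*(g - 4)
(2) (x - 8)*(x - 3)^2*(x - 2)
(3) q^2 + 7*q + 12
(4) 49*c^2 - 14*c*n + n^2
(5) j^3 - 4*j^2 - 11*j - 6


(1) = g^3 - 15*g^2 + 74*g - 120
(2) = x^4 - 16*x^3 + 85*x^2 - 186*x + 144
(3) = (q + 3)*(q + 4)
(4) = (-7*c + n)^2
(5) = (j - 6)*(j + 1)^2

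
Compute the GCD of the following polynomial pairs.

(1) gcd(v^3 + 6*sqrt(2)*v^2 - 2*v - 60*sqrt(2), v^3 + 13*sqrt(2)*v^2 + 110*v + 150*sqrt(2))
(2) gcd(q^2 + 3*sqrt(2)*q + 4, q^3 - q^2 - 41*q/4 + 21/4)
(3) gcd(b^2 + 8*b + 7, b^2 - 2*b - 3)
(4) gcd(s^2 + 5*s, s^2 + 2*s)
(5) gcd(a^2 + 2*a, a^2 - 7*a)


(1) = v^2 + 8*sqrt(2)*v + 30
(2) = 1
(3) = b + 1
(4) = s
(5) = a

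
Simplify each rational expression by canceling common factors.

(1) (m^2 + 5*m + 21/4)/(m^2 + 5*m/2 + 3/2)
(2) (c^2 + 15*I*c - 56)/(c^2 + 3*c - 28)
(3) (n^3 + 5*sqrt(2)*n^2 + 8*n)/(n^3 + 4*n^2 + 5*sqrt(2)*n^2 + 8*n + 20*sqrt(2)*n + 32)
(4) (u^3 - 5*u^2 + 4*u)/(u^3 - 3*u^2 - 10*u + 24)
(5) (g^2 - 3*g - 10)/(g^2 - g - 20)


(1) = (2*m + 7)/(2*m + 2)
(2) = (c^2 + 15*I*c - 56)/(c^2 + 3*c - 28)
(3) = n/(n + 4)
(4) = (u^2 - u)/(u^2 + u - 6)
(5) = (g + 2)/(g + 4)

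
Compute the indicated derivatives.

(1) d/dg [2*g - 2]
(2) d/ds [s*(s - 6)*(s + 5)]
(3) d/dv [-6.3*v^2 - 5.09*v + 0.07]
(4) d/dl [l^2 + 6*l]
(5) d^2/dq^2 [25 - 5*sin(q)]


(1) = 2
(2) = 3*s^2 - 2*s - 30
(3) = -12.6*v - 5.09
(4) = 2*l + 6
(5) = 5*sin(q)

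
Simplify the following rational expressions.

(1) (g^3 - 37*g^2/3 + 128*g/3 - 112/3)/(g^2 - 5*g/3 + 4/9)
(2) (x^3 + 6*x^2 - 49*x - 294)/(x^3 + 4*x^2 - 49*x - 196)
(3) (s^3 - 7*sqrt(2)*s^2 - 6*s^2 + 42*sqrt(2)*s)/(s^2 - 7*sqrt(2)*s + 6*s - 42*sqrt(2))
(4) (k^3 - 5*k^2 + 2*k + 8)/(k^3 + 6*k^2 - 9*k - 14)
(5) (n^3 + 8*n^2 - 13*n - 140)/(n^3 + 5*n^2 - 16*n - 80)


(1) = (3*g^2 - 33*g + 84)/(3*g - 1)
(2) = (x + 6)/(x + 4)
(3) = (s^2 - 6*s)/(s + 6)
(4) = (k - 4)/(k + 7)
(5) = (n + 7)/(n + 4)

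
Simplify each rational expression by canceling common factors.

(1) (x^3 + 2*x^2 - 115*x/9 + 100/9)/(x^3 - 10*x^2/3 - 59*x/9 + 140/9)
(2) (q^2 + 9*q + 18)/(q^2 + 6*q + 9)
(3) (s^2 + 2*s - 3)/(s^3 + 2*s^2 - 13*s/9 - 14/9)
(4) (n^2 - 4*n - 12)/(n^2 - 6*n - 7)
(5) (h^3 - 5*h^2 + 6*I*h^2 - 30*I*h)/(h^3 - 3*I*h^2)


(1) = (3*x^2 + 11*x - 20)/(3*x^2 - 5*x - 28)
(2) = (q + 6)/(q + 3)
(3) = (9*s + 27)/(9*s^2 + 27*s + 14)
(4) = (n^2 - 4*n - 12)/(n^2 - 6*n - 7)
(5) = (h^2 + h*(-5 + 6*I) - 30*I)/(h^2 - 3*I*h)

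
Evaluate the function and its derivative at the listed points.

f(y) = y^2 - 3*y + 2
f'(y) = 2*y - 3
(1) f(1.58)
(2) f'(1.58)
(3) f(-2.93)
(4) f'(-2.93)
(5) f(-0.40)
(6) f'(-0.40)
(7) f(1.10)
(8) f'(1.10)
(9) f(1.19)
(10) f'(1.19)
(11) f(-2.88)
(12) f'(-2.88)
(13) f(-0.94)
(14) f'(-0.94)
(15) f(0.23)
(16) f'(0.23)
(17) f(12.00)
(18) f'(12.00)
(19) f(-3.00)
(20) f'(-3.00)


(1) = -0.24
(2) = 0.16
(3) = 19.37
(4) = -8.86
(5) = 3.36
(6) = -3.80
(7) = -0.09
(8) = -0.80
(9) = -0.15
(10) = -0.62
(11) = 18.93
(12) = -8.76
(13) = 5.70
(14) = -4.88
(15) = 1.36
(16) = -2.54
(17) = 110.00
(18) = 21.00
(19) = 20.00
(20) = -9.00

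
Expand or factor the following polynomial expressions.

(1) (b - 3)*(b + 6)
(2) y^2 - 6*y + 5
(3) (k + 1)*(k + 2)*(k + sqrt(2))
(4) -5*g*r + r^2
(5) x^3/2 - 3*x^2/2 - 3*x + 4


(1) = b^2 + 3*b - 18
(2) = (y - 5)*(y - 1)
(3) = k^3 + sqrt(2)*k^2 + 3*k^2 + 2*k + 3*sqrt(2)*k + 2*sqrt(2)
(4) = r*(-5*g + r)
(5) = (x/2 + 1)*(x - 4)*(x - 1)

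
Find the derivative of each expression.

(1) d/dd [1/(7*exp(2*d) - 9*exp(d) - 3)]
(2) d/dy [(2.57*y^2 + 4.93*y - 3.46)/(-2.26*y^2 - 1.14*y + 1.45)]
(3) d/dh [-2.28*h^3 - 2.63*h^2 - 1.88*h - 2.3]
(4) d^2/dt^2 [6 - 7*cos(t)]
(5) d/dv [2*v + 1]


(1) = (9 - 14*exp(d))*exp(d)/(-7*exp(2*d) + 9*exp(d) + 3)^2
(2) = (8.212*y^2 - 8.1862*y + 3.2041)/(5.1076*y^4 + 5.1528*y^3 - 5.2544*y^2 - 3.306*y + 2.1025)
(3) = -6.84*h^2 - 5.26*h - 1.88
(4) = 7*cos(t)
(5) = 2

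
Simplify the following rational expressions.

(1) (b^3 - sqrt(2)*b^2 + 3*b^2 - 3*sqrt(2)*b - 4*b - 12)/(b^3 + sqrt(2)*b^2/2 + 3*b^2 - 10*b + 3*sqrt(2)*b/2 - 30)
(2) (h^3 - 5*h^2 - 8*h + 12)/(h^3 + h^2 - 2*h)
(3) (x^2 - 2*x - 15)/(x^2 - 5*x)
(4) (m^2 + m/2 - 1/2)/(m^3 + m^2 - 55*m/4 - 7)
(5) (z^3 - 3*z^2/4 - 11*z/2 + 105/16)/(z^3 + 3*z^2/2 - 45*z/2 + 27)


(1) = (2*b + 2*sqrt(2))/(2*b + 5*sqrt(2))
(2) = (h - 6)/h
(3) = (x + 3)/x
(4) = (4*m^2 + 2*m - 2)/(4*m^3 + 4*m^2 - 55*m - 28)
(5) = (8*z^2 + 6*z - 35)/(8*z^2 + 24*z - 144)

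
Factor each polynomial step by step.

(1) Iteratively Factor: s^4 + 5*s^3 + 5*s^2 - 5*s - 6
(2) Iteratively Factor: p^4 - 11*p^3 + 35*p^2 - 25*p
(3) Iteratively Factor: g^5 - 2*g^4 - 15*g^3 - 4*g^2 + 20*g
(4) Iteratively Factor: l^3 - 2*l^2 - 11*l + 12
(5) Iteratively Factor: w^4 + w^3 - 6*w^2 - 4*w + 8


(1) = (s + 1)*(s^3 + 4*s^2 + s - 6) = (s + 1)*(s + 3)*(s^2 + s - 2) = (s + 1)*(s + 2)*(s + 3)*(s - 1)
(2) = (p - 5)*(p^3 - 6*p^2 + 5*p) = (p - 5)^2*(p^2 - p) = (p - 5)^2*(p - 1)*(p)
(3) = (g + 2)*(g^4 - 4*g^3 - 7*g^2 + 10*g) = g*(g + 2)*(g^3 - 4*g^2 - 7*g + 10) = g*(g - 1)*(g + 2)*(g^2 - 3*g - 10) = g*(g - 1)*(g + 2)^2*(g - 5)
(4) = (l + 3)*(l^2 - 5*l + 4) = (l - 4)*(l + 3)*(l - 1)
(5) = (w - 1)*(w^3 + 2*w^2 - 4*w - 8) = (w - 2)*(w - 1)*(w^2 + 4*w + 4) = (w - 2)*(w - 1)*(w + 2)*(w + 2)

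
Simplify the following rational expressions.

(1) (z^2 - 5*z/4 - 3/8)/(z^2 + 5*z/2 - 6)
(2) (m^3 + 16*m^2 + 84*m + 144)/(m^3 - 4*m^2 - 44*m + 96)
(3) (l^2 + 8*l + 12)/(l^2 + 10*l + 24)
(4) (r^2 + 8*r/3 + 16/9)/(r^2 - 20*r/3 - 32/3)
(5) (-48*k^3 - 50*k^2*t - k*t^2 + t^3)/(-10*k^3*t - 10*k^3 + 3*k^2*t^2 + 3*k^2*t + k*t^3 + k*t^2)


(1) = (4*z + 1)/(4*z + 16)
(2) = (m^2 + 10*m + 24)/(m^2 - 10*m + 16)
(3) = (l + 2)/(l + 4)
(4) = (3*r + 4)/(3*r - 24)
(5) = (-48*k^3 - 50*k^2*t - k*t^2 + t^3)/(-10*k^3*t - 10*k^3 + 3*k^2*t^2 + 3*k^2*t + k*t^3 + k*t^2)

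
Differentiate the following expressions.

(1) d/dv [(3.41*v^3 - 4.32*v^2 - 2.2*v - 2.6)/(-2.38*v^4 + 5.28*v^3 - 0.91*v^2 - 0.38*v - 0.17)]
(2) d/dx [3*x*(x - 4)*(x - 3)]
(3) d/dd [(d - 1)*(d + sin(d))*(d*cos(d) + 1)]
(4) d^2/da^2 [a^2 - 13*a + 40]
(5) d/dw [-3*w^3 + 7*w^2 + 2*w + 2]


(1) = (8.1158*v^6 - 20.5632*v^5 + 3.9985*v^4 - 4.1116*v^3 + 39.0845*v^2 - 3.2632*v - 0.614)/(5.6644*v^8 - 25.1328*v^7 + 32.21*v^6 - 7.8008*v^5 - 2.3755*v^4 - 1.1036*v^3 + 0.4538*v^2 + 0.1292*v + 0.0289)
(2) = 9*x^2 - 42*x + 36
(3) = (1 - d)*(d + sin(d))*(d*sin(d) - cos(d)) + (d - 1)*(d*cos(d) + 1)*(cos(d) + 1) + (d + sin(d))*(d*cos(d) + 1)
(4) = 2
(5) = -9*w^2 + 14*w + 2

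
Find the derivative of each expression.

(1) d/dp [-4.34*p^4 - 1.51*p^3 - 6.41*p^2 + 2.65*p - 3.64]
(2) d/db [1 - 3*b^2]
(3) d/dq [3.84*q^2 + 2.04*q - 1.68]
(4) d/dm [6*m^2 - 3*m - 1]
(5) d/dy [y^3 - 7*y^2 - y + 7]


(1) = -17.36*p^3 - 4.53*p^2 - 12.82*p + 2.65
(2) = -6*b
(3) = 7.68*q + 2.04
(4) = 12*m - 3
(5) = 3*y^2 - 14*y - 1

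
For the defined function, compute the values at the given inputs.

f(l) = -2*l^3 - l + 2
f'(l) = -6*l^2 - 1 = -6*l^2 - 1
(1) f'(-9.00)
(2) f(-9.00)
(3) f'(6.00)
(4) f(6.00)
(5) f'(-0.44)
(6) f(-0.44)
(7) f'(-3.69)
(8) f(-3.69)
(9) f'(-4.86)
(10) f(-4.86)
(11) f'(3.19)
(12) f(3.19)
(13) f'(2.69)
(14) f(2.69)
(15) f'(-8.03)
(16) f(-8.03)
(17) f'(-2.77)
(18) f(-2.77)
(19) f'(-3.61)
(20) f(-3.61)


(1) = -487.00
(2) = 1469.00
(3) = -217.00
(4) = -436.00
(5) = -2.16
(6) = 2.61
(7) = -82.70
(8) = 106.18
(9) = -142.72
(10) = 236.44
(11) = -62.06
(12) = -66.11
(13) = -44.42
(14) = -39.62
(15) = -387.89
(16) = 1045.59
(17) = -47.04
(18) = 47.28
(19) = -79.19
(20) = 99.70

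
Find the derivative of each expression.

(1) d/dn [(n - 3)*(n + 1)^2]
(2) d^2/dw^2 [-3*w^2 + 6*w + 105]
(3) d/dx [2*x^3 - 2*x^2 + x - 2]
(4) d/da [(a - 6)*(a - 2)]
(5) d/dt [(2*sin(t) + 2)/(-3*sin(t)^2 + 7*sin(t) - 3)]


(1) = (n + 1)*(3*n - 5)
(2) = -6
(3) = 6*x^2 - 4*x + 1
(4) = 2*a - 8
(5) = 2*(3*sin(t)^2 + 6*sin(t) - 10)*cos(t)/(3*sin(t)^2 - 7*sin(t) + 3)^2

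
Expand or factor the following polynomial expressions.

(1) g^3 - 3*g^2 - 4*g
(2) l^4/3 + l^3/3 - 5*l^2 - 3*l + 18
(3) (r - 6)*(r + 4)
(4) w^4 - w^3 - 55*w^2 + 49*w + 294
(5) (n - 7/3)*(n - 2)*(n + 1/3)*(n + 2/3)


(1) = g*(g - 4)*(g + 1)
(2) = (l/3 + 1)*(l - 3)*(l - 2)*(l + 3)
(3) = r^2 - 2*r - 24
(4) = (w - 7)*(w - 3)*(w + 2)*(w + 7)
(5) = n^4 - 10*n^3/3 + 5*n^2/9 + 100*n/27 + 28/27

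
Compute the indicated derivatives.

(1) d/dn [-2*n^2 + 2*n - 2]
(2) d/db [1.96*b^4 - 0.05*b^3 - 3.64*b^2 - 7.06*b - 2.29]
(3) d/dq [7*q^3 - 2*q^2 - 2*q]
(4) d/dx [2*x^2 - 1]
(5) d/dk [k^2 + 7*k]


(1) = 2 - 4*n
(2) = 7.84*b^3 - 0.15*b^2 - 7.28*b - 7.06
(3) = 21*q^2 - 4*q - 2
(4) = 4*x
(5) = 2*k + 7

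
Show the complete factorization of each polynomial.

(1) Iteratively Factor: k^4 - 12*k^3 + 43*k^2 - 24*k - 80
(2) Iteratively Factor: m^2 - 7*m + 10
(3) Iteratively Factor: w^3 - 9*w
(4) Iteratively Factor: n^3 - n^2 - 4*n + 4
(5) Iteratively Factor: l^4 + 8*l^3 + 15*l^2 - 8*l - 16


(1) = (k - 5)*(k^3 - 7*k^2 + 8*k + 16) = (k - 5)*(k + 1)*(k^2 - 8*k + 16) = (k - 5)*(k - 4)*(k + 1)*(k - 4)
(2) = (m - 5)*(m - 2)
(3) = (w)*(w^2 - 9) = w*(w + 3)*(w - 3)
(4) = (n - 2)*(n^2 + n - 2) = (n - 2)*(n - 1)*(n + 2)
(5) = (l + 4)*(l^3 + 4*l^2 - l - 4) = (l + 4)^2*(l^2 - 1) = (l + 1)*(l + 4)^2*(l - 1)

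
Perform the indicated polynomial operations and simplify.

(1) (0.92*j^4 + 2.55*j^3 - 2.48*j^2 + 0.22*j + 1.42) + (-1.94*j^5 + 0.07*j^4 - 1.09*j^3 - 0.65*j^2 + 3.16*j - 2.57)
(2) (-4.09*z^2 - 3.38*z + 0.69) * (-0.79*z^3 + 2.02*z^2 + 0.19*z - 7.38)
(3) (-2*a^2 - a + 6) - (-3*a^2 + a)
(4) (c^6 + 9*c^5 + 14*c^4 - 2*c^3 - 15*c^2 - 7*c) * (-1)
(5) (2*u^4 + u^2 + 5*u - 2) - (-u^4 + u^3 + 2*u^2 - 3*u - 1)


(1) = -1.94*j^5 + 0.99*j^4 + 1.46*j^3 - 3.13*j^2 + 3.38*j - 1.15
(2) = 3.2311*z^5 - 5.5916*z^4 - 8.1498*z^3 + 30.9358*z^2 + 25.0755*z - 5.0922
(3) = a^2 - 2*a + 6
(4) = -c^6 - 9*c^5 - 14*c^4 + 2*c^3 + 15*c^2 + 7*c
(5) = 3*u^4 - u^3 - u^2 + 8*u - 1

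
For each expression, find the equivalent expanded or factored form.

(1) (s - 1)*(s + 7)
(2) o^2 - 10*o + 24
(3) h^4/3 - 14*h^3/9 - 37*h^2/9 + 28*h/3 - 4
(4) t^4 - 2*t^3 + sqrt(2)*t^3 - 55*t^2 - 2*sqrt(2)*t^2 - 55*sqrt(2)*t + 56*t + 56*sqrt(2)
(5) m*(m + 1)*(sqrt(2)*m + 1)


(1) = s^2 + 6*s - 7
(2) = (o - 6)*(o - 4)
(3) = (h/3 + 1)*(h - 6)*(h - 1)*(h - 2/3)
(4) = (t - 8)*(t - 1)*(t + 7)*(t + sqrt(2))
(5) = sqrt(2)*m^3 + m^2 + sqrt(2)*m^2 + m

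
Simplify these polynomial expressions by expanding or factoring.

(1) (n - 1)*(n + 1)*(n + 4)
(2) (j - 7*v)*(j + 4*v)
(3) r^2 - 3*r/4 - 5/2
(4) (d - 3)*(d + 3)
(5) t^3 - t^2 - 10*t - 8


(1) = n^3 + 4*n^2 - n - 4
(2) = j^2 - 3*j*v - 28*v^2
(3) = (r - 2)*(r + 5/4)
(4) = d^2 - 9
(5) = (t - 4)*(t + 1)*(t + 2)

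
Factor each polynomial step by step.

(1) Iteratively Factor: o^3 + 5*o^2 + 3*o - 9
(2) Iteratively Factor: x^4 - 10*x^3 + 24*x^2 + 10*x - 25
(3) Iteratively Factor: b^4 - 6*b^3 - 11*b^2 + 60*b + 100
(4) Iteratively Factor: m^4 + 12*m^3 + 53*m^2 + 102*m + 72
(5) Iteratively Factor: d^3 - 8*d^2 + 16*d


(1) = (o + 3)*(o^2 + 2*o - 3) = (o + 3)^2*(o - 1)
(2) = (x - 5)*(x^3 - 5*x^2 - x + 5) = (x - 5)*(x - 1)*(x^2 - 4*x - 5) = (x - 5)*(x - 1)*(x + 1)*(x - 5)
(3) = (b + 2)*(b^3 - 8*b^2 + 5*b + 50) = (b - 5)*(b + 2)*(b^2 - 3*b - 10) = (b - 5)*(b + 2)^2*(b - 5)
(4) = (m + 4)*(m^3 + 8*m^2 + 21*m + 18) = (m + 3)*(m + 4)*(m^2 + 5*m + 6) = (m + 3)^2*(m + 4)*(m + 2)
(5) = (d)*(d^2 - 8*d + 16) = d*(d - 4)*(d - 4)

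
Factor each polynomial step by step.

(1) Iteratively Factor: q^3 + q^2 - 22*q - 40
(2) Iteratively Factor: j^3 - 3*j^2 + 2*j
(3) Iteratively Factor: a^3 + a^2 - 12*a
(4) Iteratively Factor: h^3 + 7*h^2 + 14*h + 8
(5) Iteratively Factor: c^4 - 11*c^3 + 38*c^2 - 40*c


(1) = (q + 4)*(q^2 - 3*q - 10) = (q - 5)*(q + 4)*(q + 2)
(2) = (j)*(j^2 - 3*j + 2) = j*(j - 2)*(j - 1)
(3) = (a)*(a^2 + a - 12) = a*(a - 3)*(a + 4)
(4) = (h + 1)*(h^2 + 6*h + 8) = (h + 1)*(h + 2)*(h + 4)
(5) = (c - 2)*(c^3 - 9*c^2 + 20*c) = (c - 5)*(c - 2)*(c^2 - 4*c) = c*(c - 5)*(c - 2)*(c - 4)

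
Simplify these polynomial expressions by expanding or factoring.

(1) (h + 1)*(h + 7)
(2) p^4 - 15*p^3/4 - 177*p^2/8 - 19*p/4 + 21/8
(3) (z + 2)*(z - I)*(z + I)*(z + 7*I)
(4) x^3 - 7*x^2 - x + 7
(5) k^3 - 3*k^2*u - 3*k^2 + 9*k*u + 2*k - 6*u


(1) = h^2 + 8*h + 7
(2) = (p - 7)*(p - 1/4)*(p + 1/2)*(p + 3)
(3) = z^4 + 2*z^3 + 7*I*z^3 + z^2 + 14*I*z^2 + 2*z + 7*I*z + 14*I
(4) = (x - 7)*(x - 1)*(x + 1)
(5) = (k - 2)*(k - 1)*(k - 3*u)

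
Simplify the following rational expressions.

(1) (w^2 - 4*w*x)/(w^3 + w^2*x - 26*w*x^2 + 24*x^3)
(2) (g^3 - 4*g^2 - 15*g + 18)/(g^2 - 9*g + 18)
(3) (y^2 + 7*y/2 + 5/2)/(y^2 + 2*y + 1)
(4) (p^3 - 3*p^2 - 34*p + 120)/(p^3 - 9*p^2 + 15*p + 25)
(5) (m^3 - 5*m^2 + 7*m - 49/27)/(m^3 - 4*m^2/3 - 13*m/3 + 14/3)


(1) = -w/(-w^2 - 5*w*x + 6*x^2)
(2) = (g^2 + 2*g - 3)/(g - 3)
(3) = (2*y + 5)/(2*y + 2)
(4) = (p^2 + 2*p - 24)/(p^2 - 4*p - 5)
(5) = (9*m^2 - 24*m + 7)/(9*m^2 + 9*m - 18)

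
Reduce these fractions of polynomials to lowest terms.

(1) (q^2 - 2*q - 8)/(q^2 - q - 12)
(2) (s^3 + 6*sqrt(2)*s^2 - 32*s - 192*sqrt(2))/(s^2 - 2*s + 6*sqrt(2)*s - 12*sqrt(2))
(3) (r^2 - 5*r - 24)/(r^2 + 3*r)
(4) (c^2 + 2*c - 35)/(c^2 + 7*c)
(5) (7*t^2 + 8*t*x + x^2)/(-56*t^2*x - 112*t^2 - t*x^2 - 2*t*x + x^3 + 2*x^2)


(1) = (q + 2)/(q + 3)
(2) = (s^2 - 32)/(s - 2)
(3) = (r - 8)/r
(4) = (c - 5)/c
(5) = (t + x)/(-8*t*x - 16*t + x^2 + 2*x)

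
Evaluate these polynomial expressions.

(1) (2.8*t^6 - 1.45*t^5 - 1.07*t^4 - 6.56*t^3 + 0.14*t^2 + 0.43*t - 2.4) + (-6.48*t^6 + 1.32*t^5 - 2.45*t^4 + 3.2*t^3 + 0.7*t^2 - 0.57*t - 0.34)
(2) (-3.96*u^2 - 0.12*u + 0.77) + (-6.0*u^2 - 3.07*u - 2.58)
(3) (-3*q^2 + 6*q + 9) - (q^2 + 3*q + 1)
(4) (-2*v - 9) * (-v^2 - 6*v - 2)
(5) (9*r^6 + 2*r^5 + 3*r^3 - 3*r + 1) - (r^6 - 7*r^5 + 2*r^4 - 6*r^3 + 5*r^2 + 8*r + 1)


(1) = -3.68*t^6 - 0.13*t^5 - 3.52*t^4 - 3.36*t^3 + 0.84*t^2 - 0.14*t - 2.74
(2) = -9.96*u^2 - 3.19*u - 1.81
(3) = -4*q^2 + 3*q + 8
(4) = 2*v^3 + 21*v^2 + 58*v + 18
(5) = 8*r^6 + 9*r^5 - 2*r^4 + 9*r^3 - 5*r^2 - 11*r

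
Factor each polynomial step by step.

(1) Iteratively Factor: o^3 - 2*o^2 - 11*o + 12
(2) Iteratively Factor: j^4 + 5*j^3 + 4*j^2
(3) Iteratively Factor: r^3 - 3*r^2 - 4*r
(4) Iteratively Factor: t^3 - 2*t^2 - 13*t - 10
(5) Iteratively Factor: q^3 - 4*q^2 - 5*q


(1) = (o - 4)*(o^2 + 2*o - 3) = (o - 4)*(o + 3)*(o - 1)
(2) = (j)*(j^3 + 5*j^2 + 4*j) = j^2*(j^2 + 5*j + 4) = j^2*(j + 4)*(j + 1)
(3) = (r)*(r^2 - 3*r - 4) = r*(r - 4)*(r + 1)
(4) = (t + 2)*(t^2 - 4*t - 5) = (t + 1)*(t + 2)*(t - 5)
(5) = (q - 5)*(q^2 + q) = (q - 5)*(q + 1)*(q)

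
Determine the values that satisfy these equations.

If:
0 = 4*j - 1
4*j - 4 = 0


Then:
No Solution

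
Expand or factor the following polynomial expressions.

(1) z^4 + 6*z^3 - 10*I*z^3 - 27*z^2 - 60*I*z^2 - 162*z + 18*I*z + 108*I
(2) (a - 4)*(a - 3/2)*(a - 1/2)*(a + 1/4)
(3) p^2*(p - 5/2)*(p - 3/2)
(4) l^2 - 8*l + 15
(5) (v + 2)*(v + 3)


(1) = (z + 6)*(z - 6*I)*(z - 3*I)*(z - I)
(2) = a^4 - 23*a^3/4 + 29*a^2/4 - 13*a/16 - 3/4
(3) = p^4 - 4*p^3 + 15*p^2/4
(4) = (l - 5)*(l - 3)
(5) = v^2 + 5*v + 6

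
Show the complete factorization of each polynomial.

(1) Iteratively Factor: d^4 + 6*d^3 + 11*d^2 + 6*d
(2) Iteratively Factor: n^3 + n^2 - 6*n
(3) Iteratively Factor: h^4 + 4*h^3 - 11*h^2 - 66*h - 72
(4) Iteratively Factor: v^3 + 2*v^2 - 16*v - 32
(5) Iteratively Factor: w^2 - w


(1) = (d + 1)*(d^3 + 5*d^2 + 6*d) = (d + 1)*(d + 3)*(d^2 + 2*d) = d*(d + 1)*(d + 3)*(d + 2)
(2) = (n + 3)*(n^2 - 2*n) = (n - 2)*(n + 3)*(n)
(3) = (h + 3)*(h^3 + h^2 - 14*h - 24) = (h + 3)^2*(h^2 - 2*h - 8) = (h + 2)*(h + 3)^2*(h - 4)
(4) = (v - 4)*(v^2 + 6*v + 8) = (v - 4)*(v + 4)*(v + 2)
(5) = (w)*(w - 1)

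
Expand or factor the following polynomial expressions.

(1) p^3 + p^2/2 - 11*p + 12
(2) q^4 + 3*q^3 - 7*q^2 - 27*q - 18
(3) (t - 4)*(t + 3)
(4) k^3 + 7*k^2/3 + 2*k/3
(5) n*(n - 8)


(1) = (p - 2)*(p - 3/2)*(p + 4)
(2) = (q - 3)*(q + 1)*(q + 2)*(q + 3)
(3) = t^2 - t - 12
(4) = k*(k + 1/3)*(k + 2)
(5) = n^2 - 8*n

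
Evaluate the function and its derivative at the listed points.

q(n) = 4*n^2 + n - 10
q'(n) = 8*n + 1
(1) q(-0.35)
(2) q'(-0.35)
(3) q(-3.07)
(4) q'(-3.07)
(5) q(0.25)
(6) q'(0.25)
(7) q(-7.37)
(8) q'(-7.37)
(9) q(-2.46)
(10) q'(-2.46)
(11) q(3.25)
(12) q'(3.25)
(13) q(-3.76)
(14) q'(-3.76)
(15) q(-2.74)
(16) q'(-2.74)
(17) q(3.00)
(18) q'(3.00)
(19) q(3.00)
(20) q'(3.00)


(1) = -9.86
(2) = -1.80
(3) = 24.63
(4) = -23.56
(5) = -9.50
(6) = 3.00
(7) = 199.90
(8) = -57.96
(9) = 11.75
(10) = -18.68
(11) = 35.50
(12) = 27.00
(13) = 42.79
(14) = -29.08
(15) = 17.29
(16) = -20.92
(17) = 29.00
(18) = 25.00
(19) = 29.00
(20) = 25.00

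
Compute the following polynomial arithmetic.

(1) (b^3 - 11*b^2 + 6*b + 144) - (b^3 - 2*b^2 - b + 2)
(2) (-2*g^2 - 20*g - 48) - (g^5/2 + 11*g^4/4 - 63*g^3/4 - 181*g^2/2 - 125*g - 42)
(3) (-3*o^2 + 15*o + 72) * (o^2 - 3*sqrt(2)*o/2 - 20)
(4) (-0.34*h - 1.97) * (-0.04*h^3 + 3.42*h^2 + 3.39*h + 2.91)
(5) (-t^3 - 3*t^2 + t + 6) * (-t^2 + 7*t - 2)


(1) = -9*b^2 + 7*b + 142
(2) = -g^5/2 - 11*g^4/4 + 63*g^3/4 + 177*g^2/2 + 105*g - 6
(3) = -3*o^4 + 9*sqrt(2)*o^3/2 + 15*o^3 - 45*sqrt(2)*o^2/2 + 132*o^2 - 300*o - 108*sqrt(2)*o - 1440
(4) = 0.0136*h^4 - 1.084*h^3 - 7.89*h^2 - 7.6677*h - 5.7327
(5) = t^5 - 4*t^4 - 20*t^3 + 7*t^2 + 40*t - 12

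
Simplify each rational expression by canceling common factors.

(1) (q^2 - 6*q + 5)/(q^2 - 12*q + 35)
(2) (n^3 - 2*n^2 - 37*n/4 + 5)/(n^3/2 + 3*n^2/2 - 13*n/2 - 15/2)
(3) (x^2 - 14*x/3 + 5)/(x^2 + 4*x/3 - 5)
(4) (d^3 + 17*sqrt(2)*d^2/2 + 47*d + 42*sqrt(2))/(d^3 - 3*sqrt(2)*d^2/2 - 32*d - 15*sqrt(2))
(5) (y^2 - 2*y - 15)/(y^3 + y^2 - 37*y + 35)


(1) = (q - 1)/(q - 7)
(2) = (4*n^3 - 8*n^2 - 37*n + 20)/(2*n^3 + 6*n^2 - 26*n - 30)
(3) = (x - 3)/(x + 3)
(4) = (4*d^2 + 22*sqrt(2)*d + 56)/(4*d^2 - 18*sqrt(2)*d - 20)
(5) = (y + 3)/(y^2 + 6*y - 7)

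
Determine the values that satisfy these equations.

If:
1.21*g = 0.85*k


Then:
g = 0.702479338842975*k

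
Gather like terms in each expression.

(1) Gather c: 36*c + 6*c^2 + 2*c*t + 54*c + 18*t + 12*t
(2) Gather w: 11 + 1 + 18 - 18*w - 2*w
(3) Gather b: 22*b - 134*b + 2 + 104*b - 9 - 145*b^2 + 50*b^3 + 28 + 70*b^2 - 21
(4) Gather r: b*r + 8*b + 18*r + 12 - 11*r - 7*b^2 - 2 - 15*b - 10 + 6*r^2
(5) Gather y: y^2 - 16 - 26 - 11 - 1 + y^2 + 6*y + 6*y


(1) = 6*c^2 + c*(2*t + 90) + 30*t
(2) = 30 - 20*w
(3) = 50*b^3 - 75*b^2 - 8*b
(4) = -7*b^2 - 7*b + 6*r^2 + r*(b + 7)
(5) = 2*y^2 + 12*y - 54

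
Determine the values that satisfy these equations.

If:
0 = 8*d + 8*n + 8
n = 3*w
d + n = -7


Then:
No Solution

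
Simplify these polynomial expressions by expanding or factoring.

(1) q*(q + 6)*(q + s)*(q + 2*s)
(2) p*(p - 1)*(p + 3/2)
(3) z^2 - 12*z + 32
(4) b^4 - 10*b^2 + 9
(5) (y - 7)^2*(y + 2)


(1) = q^4 + 3*q^3*s + 6*q^3 + 2*q^2*s^2 + 18*q^2*s + 12*q*s^2
(2) = p^3 + p^2/2 - 3*p/2
(3) = (z - 8)*(z - 4)
(4) = (b - 3)*(b - 1)*(b + 1)*(b + 3)
(5) = y^3 - 12*y^2 + 21*y + 98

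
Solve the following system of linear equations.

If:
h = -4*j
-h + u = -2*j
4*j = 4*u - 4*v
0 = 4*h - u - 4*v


Then:
h = 0
j = 0
u = 0
v = 0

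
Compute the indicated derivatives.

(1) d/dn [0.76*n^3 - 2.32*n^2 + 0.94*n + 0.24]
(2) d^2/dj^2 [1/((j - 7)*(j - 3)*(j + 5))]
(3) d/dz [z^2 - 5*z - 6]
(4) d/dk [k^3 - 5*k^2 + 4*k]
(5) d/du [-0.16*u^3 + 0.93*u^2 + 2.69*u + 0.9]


(1) = 2.28*n^2 - 4.64*n + 0.94
(2) = 4*(3*j^4 - 20*j^3 - 6*j^2 + 60*j + 683)/(j^9 - 15*j^8 - 12*j^7 + 1060*j^6 - 2802*j^5 - 23010*j^4 + 100036*j^3 + 99540*j^2 - 959175*j + 1157625)
(3) = 2*z - 5
(4) = 3*k^2 - 10*k + 4
(5) = -0.48*u^2 + 1.86*u + 2.69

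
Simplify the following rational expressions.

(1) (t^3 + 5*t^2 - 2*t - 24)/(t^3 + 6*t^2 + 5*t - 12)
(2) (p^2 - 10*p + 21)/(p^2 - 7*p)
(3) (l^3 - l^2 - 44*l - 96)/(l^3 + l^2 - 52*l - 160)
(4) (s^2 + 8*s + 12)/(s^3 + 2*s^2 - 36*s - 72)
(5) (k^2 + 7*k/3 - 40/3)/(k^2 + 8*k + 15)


(1) = (t - 2)/(t - 1)
(2) = (p - 3)/p
(3) = (l + 3)/(l + 5)
(4) = 1/(s - 6)
(5) = (3*k - 8)/(3*k + 9)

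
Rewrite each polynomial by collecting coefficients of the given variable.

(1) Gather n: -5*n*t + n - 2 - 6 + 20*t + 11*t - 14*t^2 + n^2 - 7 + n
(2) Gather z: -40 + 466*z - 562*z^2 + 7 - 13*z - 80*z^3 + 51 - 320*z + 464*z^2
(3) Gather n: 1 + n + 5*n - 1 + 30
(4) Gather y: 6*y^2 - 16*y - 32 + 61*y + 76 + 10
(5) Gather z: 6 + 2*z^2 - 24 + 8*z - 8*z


(1) = n^2 + n*(2 - 5*t) - 14*t^2 + 31*t - 15
(2) = -80*z^3 - 98*z^2 + 133*z + 18
(3) = 6*n + 30
(4) = 6*y^2 + 45*y + 54
(5) = 2*z^2 - 18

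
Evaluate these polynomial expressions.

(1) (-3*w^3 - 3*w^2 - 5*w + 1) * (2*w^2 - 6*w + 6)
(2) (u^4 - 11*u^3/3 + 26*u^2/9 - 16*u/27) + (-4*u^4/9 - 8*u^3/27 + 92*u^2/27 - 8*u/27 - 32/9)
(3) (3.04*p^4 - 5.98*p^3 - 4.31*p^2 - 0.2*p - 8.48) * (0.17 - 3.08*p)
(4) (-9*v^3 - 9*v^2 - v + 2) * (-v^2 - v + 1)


(1) = -6*w^5 + 12*w^4 - 10*w^3 + 14*w^2 - 36*w + 6
(2) = 5*u^4/9 - 107*u^3/27 + 170*u^2/27 - 8*u/9 - 32/9
(3) = -9.3632*p^5 + 18.9352*p^4 + 12.2582*p^3 - 0.1167*p^2 + 26.0844*p - 1.4416
(4) = 9*v^5 + 18*v^4 + v^3 - 10*v^2 - 3*v + 2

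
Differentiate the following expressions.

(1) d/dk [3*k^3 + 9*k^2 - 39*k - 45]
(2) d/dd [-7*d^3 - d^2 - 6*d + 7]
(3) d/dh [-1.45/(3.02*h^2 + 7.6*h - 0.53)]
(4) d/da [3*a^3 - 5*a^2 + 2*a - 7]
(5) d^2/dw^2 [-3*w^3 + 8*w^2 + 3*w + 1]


(1) = 9*k^2 + 18*k - 39
(2) = -21*d^2 - 2*d - 6
(3) = (8.758*h + 11.02)/(3.02*h^2 + 7.6*h - 0.53)^2
(4) = 9*a^2 - 10*a + 2
(5) = 16 - 18*w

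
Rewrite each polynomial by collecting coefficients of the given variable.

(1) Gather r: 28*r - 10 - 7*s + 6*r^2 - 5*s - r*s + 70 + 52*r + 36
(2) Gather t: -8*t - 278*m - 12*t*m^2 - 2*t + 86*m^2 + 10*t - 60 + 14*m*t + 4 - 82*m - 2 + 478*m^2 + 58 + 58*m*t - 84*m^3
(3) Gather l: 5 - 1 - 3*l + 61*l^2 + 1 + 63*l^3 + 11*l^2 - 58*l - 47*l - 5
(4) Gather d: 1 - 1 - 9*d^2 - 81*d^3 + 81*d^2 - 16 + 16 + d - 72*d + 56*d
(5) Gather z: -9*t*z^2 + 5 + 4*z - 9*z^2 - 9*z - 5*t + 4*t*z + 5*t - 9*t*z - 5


(1) = 6*r^2 + r*(80 - s) - 12*s + 96
(2) = -84*m^3 + 564*m^2 - 360*m + t*(-12*m^2 + 72*m)
(3) = 63*l^3 + 72*l^2 - 108*l
(4) = -81*d^3 + 72*d^2 - 15*d
(5) = z^2*(-9*t - 9) + z*(-5*t - 5)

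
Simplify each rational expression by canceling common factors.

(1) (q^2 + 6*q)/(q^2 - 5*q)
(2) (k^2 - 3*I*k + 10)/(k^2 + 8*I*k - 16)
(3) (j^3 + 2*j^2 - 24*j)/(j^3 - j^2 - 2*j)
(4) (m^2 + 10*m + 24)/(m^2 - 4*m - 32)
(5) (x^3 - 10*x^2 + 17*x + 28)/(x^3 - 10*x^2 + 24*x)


(1) = (q + 6)/(q - 5)
(2) = (k^2 - 3*I*k + 10)/(k^2 + 8*I*k - 16)
(3) = (j^2 + 2*j - 24)/(j^2 - j - 2)
(4) = (m + 6)/(m - 8)
(5) = (x^2 - 6*x - 7)/(x^2 - 6*x)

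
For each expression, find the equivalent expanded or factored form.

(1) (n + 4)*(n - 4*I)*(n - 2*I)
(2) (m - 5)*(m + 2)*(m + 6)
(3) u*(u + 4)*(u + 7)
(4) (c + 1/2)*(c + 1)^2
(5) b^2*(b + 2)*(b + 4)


(1) = n^3 + 4*n^2 - 6*I*n^2 - 8*n - 24*I*n - 32
(2) = m^3 + 3*m^2 - 28*m - 60
(3) = u^3 + 11*u^2 + 28*u
(4) = c^3 + 5*c^2/2 + 2*c + 1/2
(5) = b^4 + 6*b^3 + 8*b^2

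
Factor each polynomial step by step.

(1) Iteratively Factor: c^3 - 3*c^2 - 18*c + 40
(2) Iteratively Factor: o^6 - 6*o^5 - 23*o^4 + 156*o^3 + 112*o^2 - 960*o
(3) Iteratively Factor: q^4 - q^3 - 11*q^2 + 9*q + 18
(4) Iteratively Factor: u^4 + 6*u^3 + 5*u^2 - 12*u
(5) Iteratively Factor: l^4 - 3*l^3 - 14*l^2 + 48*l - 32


(1) = (c - 5)*(c^2 + 2*c - 8) = (c - 5)*(c + 4)*(c - 2)
(2) = (o + 4)*(o^5 - 10*o^4 + 17*o^3 + 88*o^2 - 240*o) = (o - 5)*(o + 4)*(o^4 - 5*o^3 - 8*o^2 + 48*o) = (o - 5)*(o + 3)*(o + 4)*(o^3 - 8*o^2 + 16*o) = (o - 5)*(o - 4)*(o + 3)*(o + 4)*(o^2 - 4*o) = o*(o - 5)*(o - 4)*(o + 3)*(o + 4)*(o - 4)
(3) = (q - 3)*(q^3 + 2*q^2 - 5*q - 6) = (q - 3)*(q - 2)*(q^2 + 4*q + 3) = (q - 3)*(q - 2)*(q + 1)*(q + 3)
(4) = (u + 3)*(u^3 + 3*u^2 - 4*u) = (u + 3)*(u + 4)*(u^2 - u) = (u - 1)*(u + 3)*(u + 4)*(u)
(5) = (l - 2)*(l^3 - l^2 - 16*l + 16) = (l - 2)*(l - 1)*(l^2 - 16) = (l - 4)*(l - 2)*(l - 1)*(l + 4)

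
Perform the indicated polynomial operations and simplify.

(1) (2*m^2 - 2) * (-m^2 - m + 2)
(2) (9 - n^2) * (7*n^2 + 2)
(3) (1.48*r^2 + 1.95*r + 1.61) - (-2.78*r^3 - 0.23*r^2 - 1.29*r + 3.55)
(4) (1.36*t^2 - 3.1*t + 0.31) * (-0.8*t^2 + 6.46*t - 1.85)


(1) = -2*m^4 - 2*m^3 + 6*m^2 + 2*m - 4
(2) = -7*n^4 + 61*n^2 + 18
(3) = 2.78*r^3 + 1.71*r^2 + 3.24*r - 1.94
(4) = -1.088*t^4 + 11.2656*t^3 - 22.79*t^2 + 7.7376*t - 0.5735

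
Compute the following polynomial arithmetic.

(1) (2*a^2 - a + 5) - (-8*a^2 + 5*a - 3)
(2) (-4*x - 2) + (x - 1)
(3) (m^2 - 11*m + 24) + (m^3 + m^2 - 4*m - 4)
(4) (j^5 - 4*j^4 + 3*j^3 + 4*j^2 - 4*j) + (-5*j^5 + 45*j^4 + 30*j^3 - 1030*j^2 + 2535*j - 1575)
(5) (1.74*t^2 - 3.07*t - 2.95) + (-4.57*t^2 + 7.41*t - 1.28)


(1) = 10*a^2 - 6*a + 8
(2) = -3*x - 3
(3) = m^3 + 2*m^2 - 15*m + 20
(4) = -4*j^5 + 41*j^4 + 33*j^3 - 1026*j^2 + 2531*j - 1575
(5) = -2.83*t^2 + 4.34*t - 4.23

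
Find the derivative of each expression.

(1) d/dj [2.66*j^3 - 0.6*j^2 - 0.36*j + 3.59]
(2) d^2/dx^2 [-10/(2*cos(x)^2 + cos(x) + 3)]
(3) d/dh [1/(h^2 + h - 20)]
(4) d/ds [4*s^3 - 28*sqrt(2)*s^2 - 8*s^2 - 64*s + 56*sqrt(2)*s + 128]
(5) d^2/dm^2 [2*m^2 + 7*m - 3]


(1) = 7.98*j^2 - 1.2*j - 0.36
(2) = 10*(16*sin(x)^4 + 15*sin(x)^2 - 21*cos(x)/2 + 3*cos(3*x)/2 - 21)/(-2*sin(x)^2 + cos(x) + 5)^3
(3) = (-2*h - 1)/(h^2 + h - 20)^2
(4) = 12*s^2 - 56*sqrt(2)*s - 16*s - 64 + 56*sqrt(2)
(5) = 4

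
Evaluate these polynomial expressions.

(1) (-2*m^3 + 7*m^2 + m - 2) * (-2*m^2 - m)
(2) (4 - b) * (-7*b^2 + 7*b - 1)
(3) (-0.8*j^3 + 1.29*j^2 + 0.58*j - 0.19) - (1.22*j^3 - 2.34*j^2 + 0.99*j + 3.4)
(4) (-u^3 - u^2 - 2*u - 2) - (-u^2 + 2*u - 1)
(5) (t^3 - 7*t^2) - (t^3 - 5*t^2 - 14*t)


(1) = 4*m^5 - 12*m^4 - 9*m^3 + 3*m^2 + 2*m
(2) = 7*b^3 - 35*b^2 + 29*b - 4
(3) = -2.02*j^3 + 3.63*j^2 - 0.41*j - 3.59
(4) = -u^3 - 4*u - 1
(5) = -2*t^2 + 14*t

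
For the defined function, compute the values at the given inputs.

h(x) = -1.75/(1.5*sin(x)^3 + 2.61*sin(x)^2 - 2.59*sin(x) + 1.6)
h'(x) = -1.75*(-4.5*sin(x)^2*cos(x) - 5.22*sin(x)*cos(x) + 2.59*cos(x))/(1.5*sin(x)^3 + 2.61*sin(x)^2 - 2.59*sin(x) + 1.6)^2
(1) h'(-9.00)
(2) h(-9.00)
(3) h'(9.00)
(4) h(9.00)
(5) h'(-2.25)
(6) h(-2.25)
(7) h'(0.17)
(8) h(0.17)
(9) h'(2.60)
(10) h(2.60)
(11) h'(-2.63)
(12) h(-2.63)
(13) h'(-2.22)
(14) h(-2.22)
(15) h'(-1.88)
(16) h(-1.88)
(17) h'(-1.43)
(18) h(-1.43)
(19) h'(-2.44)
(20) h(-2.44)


(1) = 0.70
(2) = -0.58
(3) = -0.44
(4) = -1.62
(5) = 0.21
(6) = -0.39
(7) = -1.76
(8) = -1.41
(9) = -1.44
(10) = -1.50
(11) = 0.56
(12) = -0.53
(13) = 0.20
(14) = -0.38
(15) = 0.07
(16) = -0.34
(17) = -0.03
(18) = -0.33
(19) = 0.35
(20) = -0.44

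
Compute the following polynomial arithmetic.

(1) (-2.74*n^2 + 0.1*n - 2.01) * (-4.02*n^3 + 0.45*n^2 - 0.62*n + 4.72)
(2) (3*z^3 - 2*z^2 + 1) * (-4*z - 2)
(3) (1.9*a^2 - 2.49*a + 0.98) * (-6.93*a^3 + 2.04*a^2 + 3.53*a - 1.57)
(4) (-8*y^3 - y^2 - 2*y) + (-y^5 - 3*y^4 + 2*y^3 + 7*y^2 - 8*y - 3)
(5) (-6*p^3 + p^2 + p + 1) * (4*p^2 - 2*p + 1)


(1) = 11.0148*n^5 - 1.635*n^4 + 9.824*n^3 - 13.8993*n^2 + 1.7182*n - 9.4872
(2) = -12*z^4 + 2*z^3 + 4*z^2 - 4*z - 2
(3) = -13.167*a^5 + 21.1317*a^4 - 5.164*a^3 - 9.7735*a^2 + 7.3687*a - 1.5386
(4) = -y^5 - 3*y^4 - 6*y^3 + 6*y^2 - 10*y - 3
(5) = -24*p^5 + 16*p^4 - 4*p^3 + 3*p^2 - p + 1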